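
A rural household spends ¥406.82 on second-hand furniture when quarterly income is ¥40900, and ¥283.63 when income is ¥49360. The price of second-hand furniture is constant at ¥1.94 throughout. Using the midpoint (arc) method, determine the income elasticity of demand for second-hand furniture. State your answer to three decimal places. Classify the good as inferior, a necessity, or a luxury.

-1.904 (inferior good)

With a constant price, Q₁ = 406.82/1.94 = 209.701 and Q₂ = 283.63/1.94 = 146.201 (equivalently, work directly with expenditure since P cancels).
Midpoint %ΔQ = (283.63 − 406.82)/345.23 = -0.35684; midpoint %ΔI = (49360 − 40900)/45130 = 0.18746.
η = -0.35684 / 0.18746 = -1.904.
η < 0 ⇒ inferior good.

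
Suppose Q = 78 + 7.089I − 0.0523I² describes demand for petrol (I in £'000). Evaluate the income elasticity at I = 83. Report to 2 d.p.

-0.43

At I = 83: Q = 306.0923.
dQ/dI = 7.089 − 0.1046I = -1.59280.
η = (dQ/dI)·(I/Q) = -1.59280 × (83/306.0923) = -0.43.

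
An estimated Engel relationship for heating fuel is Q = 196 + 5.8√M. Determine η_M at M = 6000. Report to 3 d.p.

At M = 6000: Q = 645.266.
dQ/dM = 5.8/(2√M) = 0.0374388 at this income.
η = (dQ/dM)·(M/Q) = 0.0374388 × (6000/645.266) = 0.348.

0.348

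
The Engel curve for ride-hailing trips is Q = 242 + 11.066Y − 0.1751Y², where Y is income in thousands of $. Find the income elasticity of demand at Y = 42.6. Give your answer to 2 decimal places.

At Y = 42.6: Q = 395.6471.
dQ/dY = 11.066 − 0.3502Y = -3.85252.
η = (dQ/dY)·(Y/Q) = -3.85252 × (42.6/395.6471) = -0.41.

-0.41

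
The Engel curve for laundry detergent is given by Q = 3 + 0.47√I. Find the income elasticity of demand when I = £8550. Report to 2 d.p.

0.47

At I = 8550: Q = 46.459.
dQ/dI = 0.47/(2√I) = 0.00254147 at this income.
η = (dQ/dI)·(I/Q) = 0.00254147 × (8550/46.459) = 0.47.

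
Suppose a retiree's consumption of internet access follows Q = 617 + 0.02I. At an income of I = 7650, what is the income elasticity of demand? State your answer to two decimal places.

At I = 7650: Q = 770.000.
dQ/dI = 0.02.
η = (dQ/dI)·(I/Q) = 0.02 × (7650/770.000) = 0.20.

0.20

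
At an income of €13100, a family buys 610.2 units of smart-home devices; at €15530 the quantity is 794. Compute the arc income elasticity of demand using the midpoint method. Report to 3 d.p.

1.542

ΔQ = 794 − 610.2 = 183.8; midpoint Q̄ = (610.2 + 794)/2 = 702.1.
ΔI = 15530 − 13100 = 2430; midpoint Ī = (13100 + 15530)/2 = 14315.
η = (ΔQ/Q̄) ÷ (ΔI/Ī) = (183.8/702.1) ÷ (2430/14315) = 1.542.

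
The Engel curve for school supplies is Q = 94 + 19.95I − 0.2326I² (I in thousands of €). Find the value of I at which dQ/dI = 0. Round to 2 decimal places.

dQ/dI = 19.95 − 0.4652I.
The good is inferior where dQ/dI < 0. Setting dQ/dI = 0 gives I = 19.95 / 0.4652 = 42.88.

42.88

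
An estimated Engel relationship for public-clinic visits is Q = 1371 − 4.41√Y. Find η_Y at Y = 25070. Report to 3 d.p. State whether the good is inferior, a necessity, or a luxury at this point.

At Y = 25070: Q = 672.742.
dQ/dY = -4.41/(2√Y) = -0.0139262 at this income.
η = (dQ/dY)·(Y/Q) = -0.0139262 × (25070/672.742) = -0.519.
Since η < 0, the good is an inferior good.

-0.519 (inferior good)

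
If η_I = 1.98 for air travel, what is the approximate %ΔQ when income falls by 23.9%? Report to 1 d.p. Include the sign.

%ΔQ ≈ η × %ΔI = 1.98 × (-23.9%) = -47.3%.

-47.3%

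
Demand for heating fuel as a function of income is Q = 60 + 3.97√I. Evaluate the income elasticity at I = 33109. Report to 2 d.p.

At I = 33109: Q = 782.376.
dQ/dI = 3.97/(2√I) = 0.0109091 at this income.
η = (dQ/dI)·(I/Q) = 0.0109091 × (33109/782.376) = 0.46.

0.46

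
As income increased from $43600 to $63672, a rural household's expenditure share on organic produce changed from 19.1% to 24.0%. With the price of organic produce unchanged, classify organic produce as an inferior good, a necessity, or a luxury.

luxury

The budget share rises as income rises, so η > 1.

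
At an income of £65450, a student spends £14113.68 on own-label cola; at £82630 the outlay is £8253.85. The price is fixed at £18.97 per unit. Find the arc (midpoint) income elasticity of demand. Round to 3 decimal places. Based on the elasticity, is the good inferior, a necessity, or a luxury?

With a constant price, Q₁ = 14113.68/18.97 = 744.000 and Q₂ = 8253.85/18.97 = 435.100 (equivalently, work directly with expenditure since P cancels).
Midpoint %ΔQ = (8253.85 − 14113.68)/11183.77 = -0.52396; midpoint %ΔI = (82630 − 65450)/74040 = 0.23204.
η = -0.52396 / 0.23204 = -2.258.
η < 0 ⇒ inferior good.

-2.258 (inferior good)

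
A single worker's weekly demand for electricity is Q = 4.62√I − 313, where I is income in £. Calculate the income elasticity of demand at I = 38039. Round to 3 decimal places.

0.766

At I = 38039: Q = 588.066.
dQ/dI = 4.62/(2√I) = 0.011844 at this income.
η = (dQ/dI)·(I/Q) = 0.011844 × (38039/588.066) = 0.766.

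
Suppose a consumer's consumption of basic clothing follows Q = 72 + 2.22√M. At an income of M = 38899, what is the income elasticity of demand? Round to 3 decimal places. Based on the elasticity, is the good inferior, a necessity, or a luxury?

At M = 38899: Q = 509.847.
dQ/dM = 2.22/(2√M) = 0.005628 at this income.
η = (dQ/dM)·(M/Q) = 0.005628 × (38899/509.847) = 0.429.
Since 0 < η < 1, the good is a necessity.

0.429 (necessity)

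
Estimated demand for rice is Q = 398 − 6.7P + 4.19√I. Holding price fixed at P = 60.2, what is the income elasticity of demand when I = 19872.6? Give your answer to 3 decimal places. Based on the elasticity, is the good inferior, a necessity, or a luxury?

At P = 60.2, I = 19872.6: Q = 585.325.
Holding P constant, ∂Q/∂I = 4.19/(2√I) = 0.0148613.
η_I = (∂Q/∂I)·(I/Q) = 0.0148613 × (19872.6/585.325) = 0.505.
Since 0 < η < 1, this is a necessity.

0.505 (necessity)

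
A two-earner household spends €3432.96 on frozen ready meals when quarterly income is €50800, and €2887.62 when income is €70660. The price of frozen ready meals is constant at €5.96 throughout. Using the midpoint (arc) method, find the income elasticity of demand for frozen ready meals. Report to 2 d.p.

With a constant price, Q₁ = 3432.96/5.96 = 576.000 and Q₂ = 2887.62/5.96 = 484.500 (equivalently, work directly with expenditure since P cancels).
Midpoint %ΔQ = (2887.62 − 3432.96)/3160.29 = -0.17256; midpoint %ΔI = (70660 − 50800)/60730 = 0.32702.
η = -0.17256 / 0.32702 = -0.53.

-0.53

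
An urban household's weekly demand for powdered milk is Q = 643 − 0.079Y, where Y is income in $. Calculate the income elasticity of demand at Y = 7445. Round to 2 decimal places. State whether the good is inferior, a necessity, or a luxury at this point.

-10.72 (inferior good)

At Y = 7445: Q = 54.845.
dQ/dY = −0.079.
η = (dQ/dY)·(Y/Q) = -0.079 × (7445/54.845) = -10.72.
Since η < 0, the good is an inferior good.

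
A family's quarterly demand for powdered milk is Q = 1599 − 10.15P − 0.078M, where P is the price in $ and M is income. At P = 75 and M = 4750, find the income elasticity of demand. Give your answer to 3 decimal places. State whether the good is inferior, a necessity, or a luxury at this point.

-0.793 (inferior good)

At P = 75, M = 4750: Q = 467.250.
Holding P constant, ∂Q/∂M = −0.078.
η_M = (∂Q/∂M)·(M/Q) = -0.078 × (4750/467.250) = -0.793.
Since η < 0, this is an inferior good.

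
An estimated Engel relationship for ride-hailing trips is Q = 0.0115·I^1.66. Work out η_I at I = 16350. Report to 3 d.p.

1.660

For Q = A·I^β the income elasticity is constant and equal to β.
Here β = 1.66, so η = 1.660.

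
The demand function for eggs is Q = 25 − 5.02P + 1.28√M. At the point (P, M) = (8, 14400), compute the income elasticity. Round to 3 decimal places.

At P = 8, M = 14400: Q = 138.440.
Holding P constant, ∂Q/∂M = 1.28/(2√M) = 0.00533333.
η_M = (∂Q/∂M)·(M/Q) = 0.00533333 × (14400/138.440) = 0.555.

0.555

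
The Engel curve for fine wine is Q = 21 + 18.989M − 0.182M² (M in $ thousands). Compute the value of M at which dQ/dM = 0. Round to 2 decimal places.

52.17

dQ/dM = 18.989 − 0.364M.
The good is inferior where dQ/dM < 0. Setting dQ/dM = 0 gives M = 18.989 / 0.364 = 52.17.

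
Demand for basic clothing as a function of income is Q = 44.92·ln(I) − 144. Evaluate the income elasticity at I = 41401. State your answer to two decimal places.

At I = 41401: Q = 333.547.
dQ/dI = 44.92/I = 0.001085 at this income.
η = (dQ/dI)·(I/Q) = 0.001085 × (41401/333.547) = 0.13.

0.13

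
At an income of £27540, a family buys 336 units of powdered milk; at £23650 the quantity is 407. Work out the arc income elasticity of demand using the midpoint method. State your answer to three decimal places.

-1.257

ΔQ = 407 − 336 = 71; midpoint Q̄ = (336 + 407)/2 = 371.5.
ΔI = 23650 − 27540 = -3890; midpoint Ī = (27540 + 23650)/2 = 25595.
η = (ΔQ/Q̄) ÷ (ΔI/Ī) = (71/371.5) ÷ (-3890/25595) = -1.257.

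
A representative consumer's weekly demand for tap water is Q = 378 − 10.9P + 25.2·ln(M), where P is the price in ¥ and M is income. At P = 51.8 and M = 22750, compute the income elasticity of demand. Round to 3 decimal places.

At P = 51.8, M = 22750: Q = 66.194.
Holding P constant, ∂Q/∂M = 25.2/M = 0.00110769.
η_M = (∂Q/∂M)·(M/Q) = 0.00110769 × (22750/66.194) = 0.381.

0.381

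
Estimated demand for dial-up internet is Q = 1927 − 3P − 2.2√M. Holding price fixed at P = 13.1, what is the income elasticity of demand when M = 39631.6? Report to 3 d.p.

-0.151

At P = 13.1, M = 39631.6: Q = 1449.731.
Holding P constant, ∂Q/∂M = -2.2/(2√M) = -0.0055255.
η_M = (∂Q/∂M)·(M/Q) = -0.0055255 × (39631.6/1449.731) = -0.151.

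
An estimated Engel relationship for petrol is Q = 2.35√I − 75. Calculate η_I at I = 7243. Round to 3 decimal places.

At I = 7243: Q = 124.999.
dQ/dI = 2.35/(2√I) = 0.0138063 at this income.
η = (dQ/dI)·(I/Q) = 0.0138063 × (7243/124.999) = 0.800.

0.800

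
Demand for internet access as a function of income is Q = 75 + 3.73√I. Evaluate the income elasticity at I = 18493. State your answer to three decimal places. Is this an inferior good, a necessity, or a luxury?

At I = 18493: Q = 582.239.
dQ/dI = 3.73/(2√I) = 0.0137143 at this income.
η = (dQ/dI)·(I/Q) = 0.0137143 × (18493/582.239) = 0.436.
Since 0 < η < 1, the good is a necessity.

0.436 (necessity)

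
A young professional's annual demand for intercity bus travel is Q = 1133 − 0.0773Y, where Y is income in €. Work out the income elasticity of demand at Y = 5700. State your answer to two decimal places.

At Y = 5700: Q = 692.390.
dQ/dY = −0.0773.
η = (dQ/dY)·(Y/Q) = -0.0773 × (5700/692.390) = -0.64.

-0.64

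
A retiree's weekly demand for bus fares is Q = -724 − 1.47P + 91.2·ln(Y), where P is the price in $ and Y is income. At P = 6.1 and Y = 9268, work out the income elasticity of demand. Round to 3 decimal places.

0.911

At P = 6.1, Y = 9268: Q = 100.083.
Holding P constant, ∂Q/∂Y = 91.2/Y = 0.00984031.
η_Y = (∂Q/∂Y)·(Y/Q) = 0.00984031 × (9268/100.083) = 0.911.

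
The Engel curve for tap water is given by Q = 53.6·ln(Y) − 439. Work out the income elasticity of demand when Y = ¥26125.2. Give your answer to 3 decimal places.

At Y = 26125.2: Q = 106.147.
dQ/dY = 53.6/Y = 0.00205166 at this income.
η = (dQ/dY)·(Y/Q) = 0.00205166 × (26125.2/106.147) = 0.505.

0.505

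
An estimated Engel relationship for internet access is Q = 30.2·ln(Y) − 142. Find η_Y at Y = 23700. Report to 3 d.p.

At Y = 23700: Q = 162.212.
dQ/dY = 30.2/Y = 0.00127426 at this income.
η = (dQ/dY)·(Y/Q) = 0.00127426 × (23700/162.212) = 0.186.

0.186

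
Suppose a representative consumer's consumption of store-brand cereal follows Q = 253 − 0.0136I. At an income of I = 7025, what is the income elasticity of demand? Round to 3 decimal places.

At I = 7025: Q = 157.460.
dQ/dI = −0.0136.
η = (dQ/dI)·(I/Q) = -0.0136 × (7025/157.460) = -0.607.

-0.607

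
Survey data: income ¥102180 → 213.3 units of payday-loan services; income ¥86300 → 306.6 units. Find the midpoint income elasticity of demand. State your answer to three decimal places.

-2.130

ΔQ = 306.6 − 213.3 = 93.3; midpoint Q̄ = (213.3 + 306.6)/2 = 259.95.
ΔI = 86300 − 102180 = -15880; midpoint Ī = (102180 + 86300)/2 = 94240.
η = (ΔQ/Q̄) ÷ (ΔI/Ī) = (93.3/259.95) ÷ (-15880/94240) = -2.130.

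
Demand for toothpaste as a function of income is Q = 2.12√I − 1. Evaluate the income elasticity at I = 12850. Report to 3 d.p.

At I = 12850: Q = 239.319.
dQ/dI = 2.12/(2√I) = 0.00935092 at this income.
η = (dQ/dI)·(I/Q) = 0.00935092 × (12850/239.319) = 0.502.

0.502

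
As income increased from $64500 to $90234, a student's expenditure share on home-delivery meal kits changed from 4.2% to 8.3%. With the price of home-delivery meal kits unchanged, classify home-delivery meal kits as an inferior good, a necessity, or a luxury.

luxury

The budget share rises as income rises, so η > 1.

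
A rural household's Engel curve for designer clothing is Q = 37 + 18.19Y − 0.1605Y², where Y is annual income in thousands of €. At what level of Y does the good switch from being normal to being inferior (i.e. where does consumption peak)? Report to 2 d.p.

dQ/dY = 18.19 − 0.321Y.
The good is inferior where dQ/dY < 0. Setting dQ/dY = 0 gives Y = 18.19 / 0.321 = 56.67.

56.67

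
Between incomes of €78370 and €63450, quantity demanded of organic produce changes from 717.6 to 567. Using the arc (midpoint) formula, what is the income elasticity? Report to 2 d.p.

1.11

ΔQ = 567 − 717.6 = -150.6; midpoint Q̄ = (717.6 + 567)/2 = 642.3.
ΔI = 63450 − 78370 = -14920; midpoint Ī = (78370 + 63450)/2 = 70910.
η = (ΔQ/Q̄) ÷ (ΔI/Ī) = (-150.6/642.3) ÷ (-14920/70910) = 1.11.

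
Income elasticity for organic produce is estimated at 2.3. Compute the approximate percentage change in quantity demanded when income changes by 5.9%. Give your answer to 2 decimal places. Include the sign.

13.57%

%ΔQ ≈ η × %ΔI = 2.3 × 5.9% = 13.57%.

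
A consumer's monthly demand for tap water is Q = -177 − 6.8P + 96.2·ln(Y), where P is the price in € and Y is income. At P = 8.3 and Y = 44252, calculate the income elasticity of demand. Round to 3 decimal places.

At P = 8.3, Y = 44252: Q = 795.674.
Holding P constant, ∂Q/∂Y = 96.2/Y = 0.00217391.
η_Y = (∂Q/∂Y)·(Y/Q) = 0.00217391 × (44252/795.674) = 0.121.

0.121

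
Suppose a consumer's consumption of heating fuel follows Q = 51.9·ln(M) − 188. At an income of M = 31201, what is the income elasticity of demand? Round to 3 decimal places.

0.149

At M = 31201: Q = 349.072.
dQ/dM = 51.9/M = 0.00166341 at this income.
η = (dQ/dM)·(M/Q) = 0.00166341 × (31201/349.072) = 0.149.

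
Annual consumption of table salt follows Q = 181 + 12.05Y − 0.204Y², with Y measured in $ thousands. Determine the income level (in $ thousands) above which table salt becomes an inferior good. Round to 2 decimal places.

dQ/dY = 12.05 − 0.408Y.
The good is inferior where dQ/dY < 0. Setting dQ/dY = 0 gives Y = 12.05 / 0.408 = 29.53.

29.53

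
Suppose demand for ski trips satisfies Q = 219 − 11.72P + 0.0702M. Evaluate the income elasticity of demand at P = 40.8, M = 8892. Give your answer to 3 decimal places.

1.710

At P = 40.8, M = 8892: Q = 365.042.
Holding P constant, ∂Q/∂M = 0.0702.
η_M = (∂Q/∂M)·(M/Q) = 0.0702 × (8892/365.042) = 1.710.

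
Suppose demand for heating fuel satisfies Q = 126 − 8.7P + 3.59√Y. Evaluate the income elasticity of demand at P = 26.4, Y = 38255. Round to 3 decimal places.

0.587

At P = 26.4, Y = 38255: Q = 598.484.
Holding P constant, ∂Q/∂Y = 3.59/(2√Y) = 0.00917741.
η_Y = (∂Q/∂Y)·(Y/Q) = 0.00917741 × (38255/598.484) = 0.587.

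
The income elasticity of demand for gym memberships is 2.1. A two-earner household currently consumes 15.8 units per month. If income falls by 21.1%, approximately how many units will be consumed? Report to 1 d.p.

8.8

%ΔQ ≈ η × %ΔI = 2.1 × (-21.1%) = -44.31%.
New Q ≈ 15.8 × (1 − 0.4431) = 8.8.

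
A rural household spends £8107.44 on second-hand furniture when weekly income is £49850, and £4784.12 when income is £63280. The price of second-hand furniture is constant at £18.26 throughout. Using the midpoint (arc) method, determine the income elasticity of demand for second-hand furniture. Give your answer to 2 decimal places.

With a constant price, Q₁ = 8107.44/18.26 = 444.000 and Q₂ = 4784.12/18.26 = 262.000 (equivalently, work directly with expenditure since P cancels).
Midpoint %ΔQ = (4784.12 − 8107.44)/6445.78 = -0.51558; midpoint %ΔI = (63280 − 49850)/56565 = 0.23743.
η = -0.51558 / 0.23743 = -2.17.

-2.17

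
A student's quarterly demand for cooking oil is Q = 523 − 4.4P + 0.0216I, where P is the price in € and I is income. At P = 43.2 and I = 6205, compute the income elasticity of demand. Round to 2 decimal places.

0.29

At P = 43.2, I = 6205: Q = 466.948.
Holding P constant, ∂Q/∂I = 0.0216.
η_I = (∂Q/∂I)·(I/Q) = 0.0216 × (6205/466.948) = 0.29.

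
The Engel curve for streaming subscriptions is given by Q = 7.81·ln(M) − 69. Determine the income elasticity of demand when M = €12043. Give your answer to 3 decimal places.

1.781

At M = 12043: Q = 4.385.
dQ/dM = 7.81/M = 0.00064851 at this income.
η = (dQ/dM)·(M/Q) = 0.00064851 × (12043/4.385) = 1.781.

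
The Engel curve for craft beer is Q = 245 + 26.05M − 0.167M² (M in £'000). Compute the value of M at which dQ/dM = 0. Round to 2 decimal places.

77.99

dQ/dM = 26.05 − 0.334M.
The good is inferior where dQ/dM < 0. Setting dQ/dM = 0 gives M = 26.05 / 0.334 = 77.99.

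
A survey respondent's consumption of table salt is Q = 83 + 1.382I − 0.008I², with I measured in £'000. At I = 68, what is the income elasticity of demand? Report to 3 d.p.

At I = 68: Q = 139.9840.
dQ/dI = 1.382 − 0.016I = 0.29400.
η = (dQ/dI)·(I/Q) = 0.29400 × (68/139.9840) = 0.143.

0.143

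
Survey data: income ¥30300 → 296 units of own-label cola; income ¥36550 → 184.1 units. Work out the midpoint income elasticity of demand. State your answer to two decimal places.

ΔQ = 184.1 − 296 = -111.9; midpoint Q̄ = (296 + 184.1)/2 = 240.05.
ΔI = 36550 − 30300 = 6250; midpoint Ī = (30300 + 36550)/2 = 33425.
η = (ΔQ/Q̄) ÷ (ΔI/Ī) = (-111.9/240.05) ÷ (6250/33425) = -2.49.

-2.49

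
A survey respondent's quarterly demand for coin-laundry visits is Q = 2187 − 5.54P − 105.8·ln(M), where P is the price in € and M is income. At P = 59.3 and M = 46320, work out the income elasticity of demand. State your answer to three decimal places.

At P = 59.3, M = 46320: Q = 721.834.
Holding P constant, ∂Q/∂M = -105.8/M = -0.00228411.
η_M = (∂Q/∂M)·(M/Q) = -0.00228411 × (46320/721.834) = -0.147.

-0.147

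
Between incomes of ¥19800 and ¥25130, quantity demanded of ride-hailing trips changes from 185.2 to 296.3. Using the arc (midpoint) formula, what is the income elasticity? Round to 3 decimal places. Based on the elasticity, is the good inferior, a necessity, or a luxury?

1.945 (luxury)

ΔQ = 296.3 − 185.2 = 111.1; midpoint Q̄ = (185.2 + 296.3)/2 = 240.75.
ΔI = 25130 − 19800 = 5330; midpoint Ī = (19800 + 25130)/2 = 22465.
η = (ΔQ/Q̄) ÷ (ΔI/Ī) = (111.1/240.75) ÷ (5330/22465) = 1.945.
η > 1 ⇒ luxury.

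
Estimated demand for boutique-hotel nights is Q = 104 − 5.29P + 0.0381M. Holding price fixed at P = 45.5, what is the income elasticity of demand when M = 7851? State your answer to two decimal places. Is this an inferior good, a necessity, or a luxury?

At P = 45.5, M = 7851: Q = 162.428.
Holding P constant, ∂Q/∂M = 0.0381.
η_M = (∂Q/∂M)·(M/Q) = 0.0381 × (7851/162.428) = 1.84.
Since η > 1, this is a luxury.

1.84 (luxury)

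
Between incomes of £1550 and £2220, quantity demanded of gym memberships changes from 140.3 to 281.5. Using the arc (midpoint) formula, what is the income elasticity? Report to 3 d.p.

1.884

ΔQ = 281.5 − 140.3 = 141.2; midpoint Q̄ = (140.3 + 281.5)/2 = 210.9.
ΔI = 2220 − 1550 = 670; midpoint Ī = (1550 + 2220)/2 = 1885.
η = (ΔQ/Q̄) ÷ (ΔI/Ī) = (141.2/210.9) ÷ (670/1885) = 1.884.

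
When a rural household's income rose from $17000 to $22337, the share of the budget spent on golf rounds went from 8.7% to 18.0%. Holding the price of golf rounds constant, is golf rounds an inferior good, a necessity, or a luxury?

luxury

The budget share rises as income rises, so η > 1.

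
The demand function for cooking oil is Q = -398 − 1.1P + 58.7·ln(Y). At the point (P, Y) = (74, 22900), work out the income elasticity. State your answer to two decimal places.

0.53

At P = 74, Y = 22900: Q = 109.883.
Holding P constant, ∂Q/∂Y = 58.7/Y = 0.00256332.
η_Y = (∂Q/∂Y)·(Y/Q) = 0.00256332 × (22900/109.883) = 0.53.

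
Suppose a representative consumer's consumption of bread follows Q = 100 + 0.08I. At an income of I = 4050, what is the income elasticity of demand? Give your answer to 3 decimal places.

At I = 4050: Q = 424.000.
dQ/dI = 0.08.
η = (dQ/dI)·(I/Q) = 0.08 × (4050/424.000) = 0.764.

0.764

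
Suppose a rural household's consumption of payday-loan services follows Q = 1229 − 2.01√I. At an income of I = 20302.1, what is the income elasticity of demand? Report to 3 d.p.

At I = 20302.1: Q = 942.604.
dQ/dI = -2.01/(2√I) = -0.00705335 at this income.
η = (dQ/dI)·(I/Q) = -0.00705335 × (20302.1/942.604) = -0.152.

-0.152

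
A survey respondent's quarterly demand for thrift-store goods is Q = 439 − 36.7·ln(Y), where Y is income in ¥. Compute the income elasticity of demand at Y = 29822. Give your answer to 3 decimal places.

At Y = 29822: Q = 60.880.
dQ/dY = -36.7/Y = -0.00123064 at this income.
η = (dQ/dY)·(Y/Q) = -0.00123064 × (29822/60.880) = -0.603.

-0.603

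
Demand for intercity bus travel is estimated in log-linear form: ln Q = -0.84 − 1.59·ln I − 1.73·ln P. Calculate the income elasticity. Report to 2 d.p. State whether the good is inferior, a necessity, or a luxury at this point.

-1.59 (inferior good)

In a log-linear demand, the coefficient on ln I is the income elasticity.
So η = -1.59.
η < 0 ⇒ inferior good.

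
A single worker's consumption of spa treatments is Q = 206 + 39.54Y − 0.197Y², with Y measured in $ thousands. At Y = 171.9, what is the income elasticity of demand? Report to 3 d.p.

-4.101

At Y = 171.9: Q = 1181.6528.
dQ/dY = 39.54 − 0.394Y = -28.18860.
η = (dQ/dY)·(Y/Q) = -28.18860 × (171.9/1181.6528) = -4.101.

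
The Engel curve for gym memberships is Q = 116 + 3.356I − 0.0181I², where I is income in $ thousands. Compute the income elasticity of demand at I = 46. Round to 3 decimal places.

At I = 46: Q = 232.0764.
dQ/dI = 3.356 − 0.0362I = 1.69080.
η = (dQ/dI)·(I/Q) = 1.69080 × (46/232.0764) = 0.335.

0.335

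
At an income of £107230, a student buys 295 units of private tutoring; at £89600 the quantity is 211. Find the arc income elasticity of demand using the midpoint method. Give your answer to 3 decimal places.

ΔQ = 211 − 295 = -84; midpoint Q̄ = (295 + 211)/2 = 253.
ΔI = 89600 − 107230 = -17630; midpoint Ī = (107230 + 89600)/2 = 98415.
η = (ΔQ/Q̄) ÷ (ΔI/Ī) = (-84/253) ÷ (-17630/98415) = 1.853.

1.853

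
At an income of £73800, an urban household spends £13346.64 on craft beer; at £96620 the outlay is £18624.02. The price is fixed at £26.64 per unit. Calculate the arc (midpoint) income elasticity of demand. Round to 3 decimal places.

1.233

With a constant price, Q₁ = 13346.64/26.64 = 501.000 and Q₂ = 18624.02/26.64 = 699.100 (equivalently, work directly with expenditure since P cancels).
Midpoint %ΔQ = (18624.02 − 13346.64)/15985.33 = 0.33014; midpoint %ΔI = (96620 − 73800)/85210 = 0.26781.
η = 0.33014 / 0.26781 = 1.233.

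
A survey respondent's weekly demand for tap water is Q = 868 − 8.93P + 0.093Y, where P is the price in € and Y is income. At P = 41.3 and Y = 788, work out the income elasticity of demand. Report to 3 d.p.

At P = 41.3, Y = 788: Q = 572.475.
Holding P constant, ∂Q/∂Y = 0.093.
η_Y = (∂Q/∂Y)·(Y/Q) = 0.093 × (788/572.475) = 0.128.

0.128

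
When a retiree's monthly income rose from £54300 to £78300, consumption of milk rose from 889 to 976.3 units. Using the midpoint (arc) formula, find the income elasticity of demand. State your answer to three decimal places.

ΔQ = 976.3 − 889 = 87.3; midpoint Q̄ = (889 + 976.3)/2 = 932.65.
ΔI = 78300 − 54300 = 24000; midpoint Ī = (54300 + 78300)/2 = 66300.
η = (ΔQ/Q̄) ÷ (ΔI/Ī) = (87.3/932.65) ÷ (24000/66300) = 0.259.

0.259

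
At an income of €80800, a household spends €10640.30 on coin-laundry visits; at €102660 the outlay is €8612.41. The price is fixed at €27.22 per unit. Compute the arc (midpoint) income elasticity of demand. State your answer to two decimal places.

With a constant price, Q₁ = 10640.30/27.22 = 390.900 and Q₂ = 8612.41/27.22 = 316.400 (equivalently, work directly with expenditure since P cancels).
Midpoint %ΔQ = (8612.41 − 10640.30)/9626.36 = -0.21066; midpoint %ΔI = (102660 − 80800)/91730 = 0.23831.
η = -0.21066 / 0.23831 = -0.88.

-0.88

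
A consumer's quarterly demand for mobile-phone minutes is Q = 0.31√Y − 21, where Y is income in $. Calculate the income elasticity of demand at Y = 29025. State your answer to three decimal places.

0.830

At Y = 29025: Q = 31.814.
dQ/dY = 0.31/(2√Y) = 0.000909799 at this income.
η = (dQ/dY)·(Y/Q) = 0.000909799 × (29025/31.814) = 0.830.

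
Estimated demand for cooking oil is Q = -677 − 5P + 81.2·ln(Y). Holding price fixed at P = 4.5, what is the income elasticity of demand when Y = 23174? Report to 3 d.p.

At P = 4.5, Y = 23174: Q = 116.624.
Holding P constant, ∂Q/∂Y = 81.2/Y = 0.00350393.
η_Y = (∂Q/∂Y)·(Y/Q) = 0.00350393 × (23174/116.624) = 0.696.

0.696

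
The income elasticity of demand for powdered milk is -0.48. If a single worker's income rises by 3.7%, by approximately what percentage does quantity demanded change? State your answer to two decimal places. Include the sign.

-1.78%

%ΔQ ≈ η × %ΔI = -0.48 × 3.7% = -1.78%.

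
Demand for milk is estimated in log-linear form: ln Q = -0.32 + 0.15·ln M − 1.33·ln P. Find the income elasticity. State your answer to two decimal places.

In a log-linear demand, the coefficient on ln M is the income elasticity.
So η = 0.15.

0.15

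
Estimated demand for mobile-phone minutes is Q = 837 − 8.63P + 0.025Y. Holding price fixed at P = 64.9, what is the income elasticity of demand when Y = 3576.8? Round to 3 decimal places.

0.244

At P = 64.9, Y = 3576.8: Q = 366.333.
Holding P constant, ∂Q/∂Y = 0.025.
η_Y = (∂Q/∂Y)·(Y/Q) = 0.025 × (3576.8/366.333) = 0.244.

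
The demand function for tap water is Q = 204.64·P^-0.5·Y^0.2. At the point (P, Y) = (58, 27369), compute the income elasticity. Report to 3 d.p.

For a multiplicative demand Q = A·P^α·Y^β, the income elasticity is β everywhere.
Here β = 0.2, so η = 0.200.

0.200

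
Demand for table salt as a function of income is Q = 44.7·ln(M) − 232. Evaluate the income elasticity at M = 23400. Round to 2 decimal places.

At M = 23400: Q = 217.704.
dQ/dM = 44.7/M = 0.00191026 at this income.
η = (dQ/dM)·(M/Q) = 0.00191026 × (23400/217.704) = 0.21.

0.21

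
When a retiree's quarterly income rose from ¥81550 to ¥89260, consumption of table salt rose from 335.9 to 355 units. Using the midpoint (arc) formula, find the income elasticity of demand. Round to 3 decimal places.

0.612

ΔQ = 355 − 335.9 = 19.1; midpoint Q̄ = (335.9 + 355)/2 = 345.45.
ΔI = 89260 − 81550 = 7710; midpoint Ī = (81550 + 89260)/2 = 85405.
η = (ΔQ/Q̄) ÷ (ΔI/Ī) = (19.1/345.45) ÷ (7710/85405) = 0.612.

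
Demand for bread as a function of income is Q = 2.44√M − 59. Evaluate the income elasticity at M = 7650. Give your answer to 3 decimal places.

0.691

At M = 7650: Q = 154.413.
dQ/dM = 2.44/(2√M) = 0.0139486 at this income.
η = (dQ/dM)·(M/Q) = 0.0139486 × (7650/154.413) = 0.691.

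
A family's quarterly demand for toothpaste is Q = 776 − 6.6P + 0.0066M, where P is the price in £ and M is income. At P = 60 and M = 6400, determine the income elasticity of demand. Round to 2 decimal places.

At P = 60, M = 6400: Q = 422.240.
Holding P constant, ∂Q/∂M = 0.0066.
η_M = (∂Q/∂M)·(M/Q) = 0.0066 × (6400/422.240) = 0.10.

0.10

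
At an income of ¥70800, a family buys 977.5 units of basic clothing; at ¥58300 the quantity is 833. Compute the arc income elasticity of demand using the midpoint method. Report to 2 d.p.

0.82

ΔQ = 833 − 977.5 = -144.5; midpoint Q̄ = (977.5 + 833)/2 = 905.25.
ΔI = 58300 − 70800 = -12500; midpoint Ī = (70800 + 58300)/2 = 64550.
η = (ΔQ/Q̄) ÷ (ΔI/Ī) = (-144.5/905.25) ÷ (-12500/64550) = 0.82.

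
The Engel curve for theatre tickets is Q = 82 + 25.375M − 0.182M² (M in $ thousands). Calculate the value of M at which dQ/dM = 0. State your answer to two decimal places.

69.71

dQ/dM = 25.375 − 0.364M.
The good is inferior where dQ/dM < 0. Setting dQ/dM = 0 gives M = 25.375 / 0.364 = 69.71.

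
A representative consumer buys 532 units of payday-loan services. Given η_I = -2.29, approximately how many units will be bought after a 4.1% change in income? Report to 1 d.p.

%ΔQ ≈ η × %ΔI = -2.29 × 4.1% = -9.389%.
New Q ≈ 532 × (1 − 0.09389) = 482.1.

482.1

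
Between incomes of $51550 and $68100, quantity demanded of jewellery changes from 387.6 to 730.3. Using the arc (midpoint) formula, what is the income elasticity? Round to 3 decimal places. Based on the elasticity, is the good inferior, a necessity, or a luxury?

2.216 (luxury)

ΔQ = 730.3 − 387.6 = 342.7; midpoint Q̄ = (387.6 + 730.3)/2 = 558.95.
ΔI = 68100 − 51550 = 16550; midpoint Ī = (51550 + 68100)/2 = 59825.
η = (ΔQ/Q̄) ÷ (ΔI/Ī) = (342.7/558.95) ÷ (16550/59825) = 2.216.
η > 1 ⇒ luxury.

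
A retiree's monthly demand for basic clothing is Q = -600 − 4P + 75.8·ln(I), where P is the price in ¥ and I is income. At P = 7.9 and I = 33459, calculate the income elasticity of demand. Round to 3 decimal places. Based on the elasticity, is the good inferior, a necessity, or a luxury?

At P = 7.9, I = 33459: Q = 158.090.
Holding P constant, ∂Q/∂I = 75.8/I = 0.00226546.
η_I = (∂Q/∂I)·(I/Q) = 0.00226546 × (33459/158.090) = 0.479.
Since 0 < η < 1, this is a necessity.

0.479 (necessity)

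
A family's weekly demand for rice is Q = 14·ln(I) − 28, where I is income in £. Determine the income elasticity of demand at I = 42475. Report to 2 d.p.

At I = 42475: Q = 121.193.
dQ/dI = 14/I = 0.000329606 at this income.
η = (dQ/dI)·(I/Q) = 0.000329606 × (42475/121.193) = 0.12.

0.12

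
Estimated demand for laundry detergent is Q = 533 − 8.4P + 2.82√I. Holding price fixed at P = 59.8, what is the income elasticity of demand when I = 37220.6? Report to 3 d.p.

At P = 59.8, I = 37220.6: Q = 574.732.
Holding P constant, ∂Q/∂I = 2.82/(2√I) = 0.00730849.
η_I = (∂Q/∂I)·(I/Q) = 0.00730849 × (37220.6/574.732) = 0.473.

0.473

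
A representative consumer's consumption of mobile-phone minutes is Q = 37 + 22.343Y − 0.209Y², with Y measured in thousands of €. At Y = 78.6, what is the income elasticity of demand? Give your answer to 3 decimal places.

At Y = 78.6: Q = 501.9662.
dQ/dY = 22.343 − 0.418Y = -10.51180.
η = (dQ/dY)·(Y/Q) = -10.51180 × (78.6/501.9662) = -1.646.

-1.646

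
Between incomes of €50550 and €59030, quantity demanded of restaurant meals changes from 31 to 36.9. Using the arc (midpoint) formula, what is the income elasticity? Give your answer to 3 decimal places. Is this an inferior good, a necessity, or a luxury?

ΔQ = 36.9 − 31 = 5.9; midpoint Q̄ = (31 + 36.9)/2 = 33.95.
ΔI = 59030 − 50550 = 8480; midpoint Ī = (50550 + 59030)/2 = 54790.
η = (ΔQ/Q̄) ÷ (ΔI/Ī) = (5.9/33.95) ÷ (8480/54790) = 1.123.
η > 1 ⇒ luxury.

1.123 (luxury)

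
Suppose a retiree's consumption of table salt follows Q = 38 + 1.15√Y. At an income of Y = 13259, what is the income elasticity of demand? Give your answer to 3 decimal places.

At Y = 13259: Q = 170.420.
dQ/dY = 1.15/(2√Y) = 0.00499359 at this income.
η = (dQ/dY)·(Y/Q) = 0.00499359 × (13259/170.420) = 0.389.

0.389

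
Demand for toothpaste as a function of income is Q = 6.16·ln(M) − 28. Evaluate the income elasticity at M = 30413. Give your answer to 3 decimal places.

At M = 30413: Q = 35.587.
dQ/dM = 6.16/M = 0.000202545 at this income.
η = (dQ/dM)·(M/Q) = 0.000202545 × (30413/35.587) = 0.173.

0.173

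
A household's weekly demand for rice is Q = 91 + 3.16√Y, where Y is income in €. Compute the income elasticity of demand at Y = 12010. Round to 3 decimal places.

At Y = 12010: Q = 437.305.
dQ/dY = 3.16/(2√Y) = 0.0144174 at this income.
η = (dQ/dY)·(Y/Q) = 0.0144174 × (12010/437.305) = 0.396.

0.396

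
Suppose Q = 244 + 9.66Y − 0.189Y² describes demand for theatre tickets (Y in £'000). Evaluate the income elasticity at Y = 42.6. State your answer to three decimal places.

-0.878

At Y = 42.6: Q = 312.5264.
dQ/dY = 9.66 − 0.378Y = -6.44280.
η = (dQ/dY)·(Y/Q) = -6.44280 × (42.6/312.5264) = -0.878.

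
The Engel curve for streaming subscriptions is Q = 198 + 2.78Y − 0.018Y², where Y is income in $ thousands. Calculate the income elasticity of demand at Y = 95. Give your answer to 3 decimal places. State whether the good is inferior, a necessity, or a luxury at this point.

At Y = 95: Q = 299.6500.
dQ/dY = 2.78 − 0.036Y = -0.64000.
η = (dQ/dY)·(Y/Q) = -0.64000 × (95/299.6500) = -0.203.
η < 0 ⇒ inferior good.

-0.203 (inferior good)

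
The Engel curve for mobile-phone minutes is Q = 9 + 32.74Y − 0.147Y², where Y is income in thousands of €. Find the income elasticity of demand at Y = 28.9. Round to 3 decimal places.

0.842

At Y = 28.9: Q = 832.4101.
dQ/dY = 32.74 − 0.294Y = 24.24340.
η = (dQ/dY)·(Y/Q) = 24.24340 × (28.9/832.4101) = 0.842.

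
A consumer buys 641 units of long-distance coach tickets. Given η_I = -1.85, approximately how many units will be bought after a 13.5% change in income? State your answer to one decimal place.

480.9

%ΔQ ≈ η × %ΔI = -1.85 × 13.5% = -24.975%.
New Q ≈ 641 × (1 − 0.24975) = 480.9.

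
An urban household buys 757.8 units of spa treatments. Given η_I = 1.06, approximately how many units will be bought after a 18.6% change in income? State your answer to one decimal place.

907.2

%ΔQ ≈ η × %ΔI = 1.06 × 18.6% = 19.716%.
New Q ≈ 757.8 × (1 + 0.19716) = 907.2.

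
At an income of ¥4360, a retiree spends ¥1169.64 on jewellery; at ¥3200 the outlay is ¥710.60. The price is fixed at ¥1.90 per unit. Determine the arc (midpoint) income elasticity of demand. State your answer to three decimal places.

1.591

With a constant price, Q₁ = 1169.64/1.90 = 615.600 and Q₂ = 710.60/1.90 = 374.000 (equivalently, work directly with expenditure since P cancels).
Midpoint %ΔQ = (710.60 − 1169.64)/940.12 = -0.48828; midpoint %ΔI = (3200 − 4360)/3780 = -0.30688.
η = -0.48828 / -0.30688 = 1.591.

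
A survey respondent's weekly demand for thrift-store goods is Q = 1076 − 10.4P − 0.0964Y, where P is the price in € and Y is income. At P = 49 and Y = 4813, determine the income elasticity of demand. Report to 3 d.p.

-4.530

At P = 49, Y = 4813: Q = 102.427.
Holding P constant, ∂Q/∂Y = −0.0964.
η_Y = (∂Q/∂Y)·(Y/Q) = -0.0964 × (4813/102.427) = -4.530.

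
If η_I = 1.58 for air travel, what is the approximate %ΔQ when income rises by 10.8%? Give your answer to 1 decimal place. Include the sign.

17.1%

%ΔQ ≈ η × %ΔI = 1.58 × 10.8% = 17.1%.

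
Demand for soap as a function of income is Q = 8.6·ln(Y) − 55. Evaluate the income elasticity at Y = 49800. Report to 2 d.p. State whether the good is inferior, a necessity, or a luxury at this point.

0.23 (necessity)

At Y = 49800: Q = 38.016.
dQ/dY = 8.6/Y = 0.000172691 at this income.
η = (dQ/dY)·(Y/Q) = 0.000172691 × (49800/38.016) = 0.23.
Since 0 < η < 1, the good is a necessity.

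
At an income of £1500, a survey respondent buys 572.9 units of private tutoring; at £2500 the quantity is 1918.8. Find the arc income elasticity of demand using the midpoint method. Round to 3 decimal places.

ΔQ = 1918.8 − 572.9 = 1345.9; midpoint Q̄ = (572.9 + 1918.8)/2 = 1245.85.
ΔI = 2500 − 1500 = 1000; midpoint Ī = (1500 + 2500)/2 = 2000.
η = (ΔQ/Q̄) ÷ (ΔI/Ī) = (1345.9/1245.85) ÷ (1000/2000) = 2.161.

2.161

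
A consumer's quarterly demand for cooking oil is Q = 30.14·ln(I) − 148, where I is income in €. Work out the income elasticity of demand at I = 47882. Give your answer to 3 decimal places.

At I = 47882: Q = 176.804.
dQ/dI = 30.14/I = 0.000629464 at this income.
η = (dQ/dI)·(I/Q) = 0.000629464 × (47882/176.804) = 0.170.

0.170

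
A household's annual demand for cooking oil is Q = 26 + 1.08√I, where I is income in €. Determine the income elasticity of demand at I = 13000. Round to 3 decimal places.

At I = 13000: Q = 149.139.
dQ/dI = 1.08/(2√I) = 0.00473611 at this income.
η = (dQ/dI)·(I/Q) = 0.00473611 × (13000/149.139) = 0.413.

0.413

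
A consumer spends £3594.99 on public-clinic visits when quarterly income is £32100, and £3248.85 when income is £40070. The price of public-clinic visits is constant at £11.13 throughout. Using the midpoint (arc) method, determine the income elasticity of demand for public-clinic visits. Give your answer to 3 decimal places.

-0.458

With a constant price, Q₁ = 3594.99/11.13 = 323.000 and Q₂ = 3248.85/11.13 = 291.900 (equivalently, work directly with expenditure since P cancels).
Midpoint %ΔQ = (3248.85 − 3594.99)/3421.92 = -0.10115; midpoint %ΔI = (40070 − 32100)/36085 = 0.22087.
η = -0.10115 / 0.22087 = -0.458.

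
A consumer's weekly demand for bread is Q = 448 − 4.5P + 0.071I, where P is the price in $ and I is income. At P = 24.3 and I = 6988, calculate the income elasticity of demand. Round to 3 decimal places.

At P = 24.3, I = 6988: Q = 834.798.
Holding P constant, ∂Q/∂I = 0.071.
η_I = (∂Q/∂I)·(I/Q) = 0.071 × (6988/834.798) = 0.594.

0.594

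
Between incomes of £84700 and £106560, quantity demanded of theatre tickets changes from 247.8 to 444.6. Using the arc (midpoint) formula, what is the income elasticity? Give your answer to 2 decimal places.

ΔQ = 444.6 − 247.8 = 196.8; midpoint Q̄ = (247.8 + 444.6)/2 = 346.2.
ΔI = 106560 − 84700 = 21860; midpoint Ī = (84700 + 106560)/2 = 95630.
η = (ΔQ/Q̄) ÷ (ΔI/Ī) = (196.8/346.2) ÷ (21860/95630) = 2.49.

2.49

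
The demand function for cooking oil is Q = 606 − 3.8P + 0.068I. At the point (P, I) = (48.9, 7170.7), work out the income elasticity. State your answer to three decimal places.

At P = 48.9, I = 7170.7: Q = 907.788.
Holding P constant, ∂Q/∂I = 0.068.
η_I = (∂Q/∂I)·(I/Q) = 0.068 × (7170.7/907.788) = 0.537.

0.537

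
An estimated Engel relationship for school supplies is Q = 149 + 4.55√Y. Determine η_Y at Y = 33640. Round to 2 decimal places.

At Y = 33640: Q = 983.525.
dQ/dY = 4.55/(2√Y) = 0.0124038 at this income.
η = (dQ/dY)·(Y/Q) = 0.0124038 × (33640/983.525) = 0.42.

0.42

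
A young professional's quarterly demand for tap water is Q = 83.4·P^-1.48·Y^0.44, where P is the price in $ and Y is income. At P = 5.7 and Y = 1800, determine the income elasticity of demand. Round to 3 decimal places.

For a multiplicative demand Q = A·P^α·Y^β, the income elasticity is β everywhere.
Here β = 0.44, so η = 0.440.

0.440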